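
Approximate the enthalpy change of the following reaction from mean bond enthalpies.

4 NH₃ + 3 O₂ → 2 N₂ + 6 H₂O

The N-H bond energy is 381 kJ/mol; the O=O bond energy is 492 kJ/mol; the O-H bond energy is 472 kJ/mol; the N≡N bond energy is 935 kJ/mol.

Bonds broken (reactants):
  N-H: 12 × 381 = 4572
  O=O: 3 × 492 = 1476
  Σ(broken) = 6048 kJ
Bonds formed (products):
  N≡N: 2 × 935 = 1870
  O-H: 12 × 472 = 5664
  Σ(formed) = 7534 kJ
ΔH = Σ(broken) − Σ(formed) = 6048 − 7534 = −1486 kJ

ΔH ≈ −1486 kJ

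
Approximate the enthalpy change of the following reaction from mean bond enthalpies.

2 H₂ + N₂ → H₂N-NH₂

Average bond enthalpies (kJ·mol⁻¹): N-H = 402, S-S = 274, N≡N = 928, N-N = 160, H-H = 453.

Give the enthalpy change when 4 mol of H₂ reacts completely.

Bonds broken (reactants):
  H-H: 2 × 453 = 906
  N≡N: 1 × 928 = 928
  Σ(broken) = 1834 kJ
Bonds formed (products):
  N-H: 4 × 402 = 1608
  N-N: 1 × 160 = 160
  Σ(formed) = 1768 kJ
ΔH = Σ(broken) − Σ(formed) = 1834 − 1768 = +66 kJ
For 2× the reaction as written: 2 × (+66) = +132 kJ

ΔH = +132 kJ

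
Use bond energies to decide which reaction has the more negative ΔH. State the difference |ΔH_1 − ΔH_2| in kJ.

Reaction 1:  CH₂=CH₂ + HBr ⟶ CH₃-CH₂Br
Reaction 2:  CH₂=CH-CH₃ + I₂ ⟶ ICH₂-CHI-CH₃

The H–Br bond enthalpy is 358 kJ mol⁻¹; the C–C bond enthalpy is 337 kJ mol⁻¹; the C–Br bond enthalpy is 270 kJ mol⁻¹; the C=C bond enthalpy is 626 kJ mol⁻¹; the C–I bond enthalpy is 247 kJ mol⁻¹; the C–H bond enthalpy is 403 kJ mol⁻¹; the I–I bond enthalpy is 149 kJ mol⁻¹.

Reaction 2, by 30 kJ

Reaction 1:
  Bonds broken (reactants):
    C–H: 4 × 403 = 1612
    C=C: 1 × 626 = 626
    H–Br: 1 × 358 = 358
    Σ(broken) = 2596 kJ
  Bonds formed (products):
    C–Br: 1 × 270 = 270
    C–C: 1 × 337 = 337
    C–H: 5 × 403 = 2015
    Σ(formed) = 2622 kJ
  ΔH_1 = 2596 − 2622 = −26 kJ
Reaction 2:
  Bonds broken (reactants):
    C–C: 1 × 337 = 337
    C–H: 6 × 403 = 2418
    C=C: 1 × 626 = 626
    I–I: 1 × 149 = 149
    Σ(broken) = 3530 kJ
  Bonds formed (products):
    C–C: 2 × 337 = 674
    C–H: 6 × 403 = 2418
    C–I: 2 × 247 = 494
    Σ(formed) = 3586 kJ
  ΔH_2 = 3530 − 3586 = −56 kJ
ΔH_1 − ΔH_2 = +30 kJ, so reaction 2 has the more negative ΔH; |ΔH_1 − ΔH_2| = 30 kJ.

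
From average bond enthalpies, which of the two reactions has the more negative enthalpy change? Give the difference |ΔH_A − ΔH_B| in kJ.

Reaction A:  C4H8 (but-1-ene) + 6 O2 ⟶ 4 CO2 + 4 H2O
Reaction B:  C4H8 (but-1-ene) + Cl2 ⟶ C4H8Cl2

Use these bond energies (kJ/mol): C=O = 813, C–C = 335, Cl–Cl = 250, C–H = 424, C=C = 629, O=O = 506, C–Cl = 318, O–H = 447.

Reaction A:
  Bonds broken (reactants):
    C–C: 2 × 335 = 670
    C–H: 8 × 424 = 3392
    C=C: 1 × 629 = 629
    O=O: 6 × 506 = 3036
    Σ(broken) = 7727 kJ
  Bonds formed (products):
    C=O: 8 × 813 = 6504
    O–H: 8 × 447 = 3576
    Σ(formed) = 10080 kJ
  ΔH_A = 7727 − 10080 = −2353 kJ
Reaction B:
  Bonds broken (reactants):
    C–C: 2 × 335 = 670
    C–H: 8 × 424 = 3392
    C=C: 1 × 629 = 629
    Cl–Cl: 1 × 250 = 250
    Σ(broken) = 4941 kJ
  Bonds formed (products):
    C–C: 3 × 335 = 1005
    C–Cl: 2 × 318 = 636
    C–H: 8 × 424 = 3392
    Σ(formed) = 5033 kJ
  ΔH_B = 4941 − 5033 = −92 kJ
ΔH_A − ΔH_B = −2261 kJ, so reaction A has the more negative ΔH; |ΔH_A − ΔH_B| = 2261 kJ.

Reaction A, by 2261 kJ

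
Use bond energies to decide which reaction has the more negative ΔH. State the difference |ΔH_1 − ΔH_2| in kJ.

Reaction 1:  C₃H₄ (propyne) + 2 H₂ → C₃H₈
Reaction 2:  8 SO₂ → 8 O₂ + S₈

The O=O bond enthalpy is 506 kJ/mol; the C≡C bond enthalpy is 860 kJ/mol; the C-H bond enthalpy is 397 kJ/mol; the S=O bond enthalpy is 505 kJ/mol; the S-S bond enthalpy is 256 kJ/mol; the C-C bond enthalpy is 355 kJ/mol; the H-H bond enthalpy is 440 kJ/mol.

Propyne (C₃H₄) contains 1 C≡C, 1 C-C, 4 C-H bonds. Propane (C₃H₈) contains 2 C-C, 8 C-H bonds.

Reaction 1, by 2187 kJ

Reaction 1:
  Bonds broken (reactants):
    C≡C: 1 × 860 = 860
    C-C: 1 × 355 = 355
    C-H: 4 × 397 = 1588
    H-H: 2 × 440 = 880
    Σ(broken) = 3683 kJ
  Bonds formed (products):
    C-C: 2 × 355 = 710
    C-H: 8 × 397 = 3176
    Σ(formed) = 3886 kJ
  ΔH_1 = 3683 − 3886 = −203 kJ
Reaction 2:
  Bonds broken (reactants):
    S=O: 16 × 505 = 8080
    Σ(broken) = 8080 kJ
  Bonds formed (products):
    O=O: 8 × 506 = 4048
    S-S: 8 × 256 = 2048
    Σ(formed) = 6096 kJ
  ΔH_2 = 8080 − 6096 = +1984 kJ
ΔH_1 − ΔH_2 = −2187 kJ, so reaction 1 has the more negative ΔH; |ΔH_1 − ΔH_2| = 2187 kJ.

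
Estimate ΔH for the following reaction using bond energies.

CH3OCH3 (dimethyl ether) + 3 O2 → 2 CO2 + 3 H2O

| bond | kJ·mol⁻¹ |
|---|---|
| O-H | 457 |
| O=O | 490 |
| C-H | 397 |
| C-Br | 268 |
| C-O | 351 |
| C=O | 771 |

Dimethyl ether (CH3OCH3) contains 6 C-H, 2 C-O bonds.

ΔH ≈ −1272 kJ

Bonds broken (reactants):
  C-H: 6 × 397 = 2382
  C-O: 2 × 351 = 702
  O=O: 3 × 490 = 1470
  Σ(broken) = 4554 kJ
Bonds formed (products):
  C=O: 4 × 771 = 3084
  O-H: 6 × 457 = 2742
  Σ(formed) = 5826 kJ
ΔH = Σ(broken) − Σ(formed) = 4554 − 5826 = −1272 kJ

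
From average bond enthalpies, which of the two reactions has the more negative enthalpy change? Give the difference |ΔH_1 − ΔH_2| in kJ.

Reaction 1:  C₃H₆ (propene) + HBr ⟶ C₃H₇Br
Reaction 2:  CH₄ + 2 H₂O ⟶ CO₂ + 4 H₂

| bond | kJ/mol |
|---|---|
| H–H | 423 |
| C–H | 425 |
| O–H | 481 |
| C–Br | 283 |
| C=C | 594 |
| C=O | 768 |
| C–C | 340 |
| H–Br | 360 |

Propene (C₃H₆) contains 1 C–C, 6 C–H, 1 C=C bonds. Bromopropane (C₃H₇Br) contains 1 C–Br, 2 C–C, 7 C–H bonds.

Reaction 1, by 490 kJ

Reaction 1:
  Bonds broken (reactants):
    C–C: 1 × 340 = 340
    C–H: 6 × 425 = 2550
    C=C: 1 × 594 = 594
    H–Br: 1 × 360 = 360
    Σ(broken) = 3844 kJ
  Bonds formed (products):
    C–Br: 1 × 283 = 283
    C–C: 2 × 340 = 680
    C–H: 7 × 425 = 2975
    Σ(formed) = 3938 kJ
  ΔH_1 = 3844 − 3938 = −94 kJ
Reaction 2:
  Bonds broken (reactants):
    C–H: 4 × 425 = 1700
    O–H: 4 × 481 = 1924
    Σ(broken) = 3624 kJ
  Bonds formed (products):
    C=O: 2 × 768 = 1536
    H–H: 4 × 423 = 1692
    Σ(formed) = 3228 kJ
  ΔH_2 = 3624 − 3228 = +396 kJ
ΔH_1 − ΔH_2 = −490 kJ, so reaction 1 has the more negative ΔH; |ΔH_1 − ΔH_2| = 490 kJ.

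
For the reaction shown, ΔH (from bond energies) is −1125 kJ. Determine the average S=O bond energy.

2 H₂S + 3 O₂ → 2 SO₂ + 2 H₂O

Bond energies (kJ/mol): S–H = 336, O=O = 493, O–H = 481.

Let D be the S=O bond energy.
Σ(broken) = 3×493 + 4×336 = 2823
Σ(formed) = 4×481 + 4×D = 1924 + 4D
ΔH = Σ(broken) − Σ(formed) = (2823) − (1924 + 4D) = +899 − 4D
Setting this equal to −1125 kJ gives 4D = 2024, so D = 506 kJ/mol.

D(S=O) ≈ 506 kJ/mol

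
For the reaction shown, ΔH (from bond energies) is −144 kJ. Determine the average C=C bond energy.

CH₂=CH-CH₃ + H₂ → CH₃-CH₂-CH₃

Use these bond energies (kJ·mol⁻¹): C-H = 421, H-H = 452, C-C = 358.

D(C=C) ≈ 604 kJ/mol

Let D be the C=C bond energy.
Σ(broken) = 1×358 + 6×421 + 1×D + 1×452 = 3336 + D
Σ(formed) = 2×358 + 8×421 = 4084
ΔH = Σ(broken) − Σ(formed) = (3336 + D) − (4084) = −748 + D
Setting this equal to −144 kJ gives D = 604 kJ/mol.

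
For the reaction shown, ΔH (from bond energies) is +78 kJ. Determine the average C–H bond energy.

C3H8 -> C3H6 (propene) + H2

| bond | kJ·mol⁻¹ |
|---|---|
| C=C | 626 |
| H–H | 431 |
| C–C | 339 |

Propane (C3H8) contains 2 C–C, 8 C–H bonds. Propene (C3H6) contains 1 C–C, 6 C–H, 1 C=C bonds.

D(C–H) ≈ 398 kJ/mol

Let D be the C–H bond energy.
Σ(broken) = 2×339 + 8×D = 678 + 8D
Σ(formed) = 1×339 + 6×D + 1×626 + 1×431 = 1396 + 6D
ΔH = Σ(broken) − Σ(formed) = (678 + 8D) − (1396 + 6D) = −718 + 2D
Setting this equal to +78 kJ gives 2D = 796, so D = 398 kJ/mol.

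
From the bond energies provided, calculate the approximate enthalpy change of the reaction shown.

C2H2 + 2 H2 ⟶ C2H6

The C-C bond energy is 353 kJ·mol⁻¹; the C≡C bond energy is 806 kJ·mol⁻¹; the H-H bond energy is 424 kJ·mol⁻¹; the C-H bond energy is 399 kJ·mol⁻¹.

Bonds broken (reactants):
  C≡C: 1 × 806 = 806
  C-H: 2 × 399 = 798
  H-H: 2 × 424 = 848
  Σ(broken) = 2452 kJ
Bonds formed (products):
  C-C: 1 × 353 = 353
  C-H: 6 × 399 = 2394
  Σ(formed) = 2747 kJ
ΔH = Σ(broken) − Σ(formed) = 2452 − 2747 = −295 kJ

ΔH ≈ −295 kJ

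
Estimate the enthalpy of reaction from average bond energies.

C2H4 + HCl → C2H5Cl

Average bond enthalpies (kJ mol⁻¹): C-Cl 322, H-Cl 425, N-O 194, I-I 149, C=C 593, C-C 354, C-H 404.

Bonds broken (reactants):
  C-H: 4 × 404 = 1616
  C=C: 1 × 593 = 593
  H-Cl: 1 × 425 = 425
  Σ(broken) = 2634 kJ
Bonds formed (products):
  C-C: 1 × 354 = 354
  C-Cl: 1 × 322 = 322
  C-H: 5 × 404 = 2020
  Σ(formed) = 2696 kJ
ΔH = Σ(broken) − Σ(formed) = 2634 − 2696 = −62 kJ

ΔH ≈ −62 kJ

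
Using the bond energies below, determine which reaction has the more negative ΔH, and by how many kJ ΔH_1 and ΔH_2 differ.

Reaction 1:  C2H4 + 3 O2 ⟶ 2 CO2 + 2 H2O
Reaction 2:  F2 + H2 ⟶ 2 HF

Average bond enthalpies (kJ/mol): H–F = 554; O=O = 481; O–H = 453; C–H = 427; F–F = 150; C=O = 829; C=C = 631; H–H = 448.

Reaction 1, by 836 kJ

Reaction 1:
  Bonds broken (reactants):
    C–H: 4 × 427 = 1708
    C=C: 1 × 631 = 631
    O=O: 3 × 481 = 1443
    Σ(broken) = 3782 kJ
  Bonds formed (products):
    C=O: 4 × 829 = 3316
    O–H: 4 × 453 = 1812
    Σ(formed) = 5128 kJ
  ΔH_1 = 3782 − 5128 = −1346 kJ
Reaction 2:
  Bonds broken (reactants):
    F–F: 1 × 150 = 150
    H–H: 1 × 448 = 448
    Σ(broken) = 598 kJ
  Bonds formed (products):
    H–F: 2 × 554 = 1108
    Σ(formed) = 1108 kJ
  ΔH_2 = 598 − 1108 = −510 kJ
ΔH_1 − ΔH_2 = −836 kJ, so reaction 1 has the more negative ΔH; |ΔH_1 − ΔH_2| = 836 kJ.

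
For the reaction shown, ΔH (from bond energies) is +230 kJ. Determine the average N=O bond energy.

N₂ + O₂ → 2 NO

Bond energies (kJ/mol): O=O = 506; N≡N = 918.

Let D be the N=O bond energy.
Σ(broken) = 1×918 + 1×506 = 1424
Σ(formed) = 2×D = 2D
ΔH = Σ(broken) − Σ(formed) = (1424) − (2D) = +1424 − 2D
Setting this equal to +230 kJ gives 2D = 1194, so D = 597 kJ/mol.

D(N=O) ≈ 597 kJ/mol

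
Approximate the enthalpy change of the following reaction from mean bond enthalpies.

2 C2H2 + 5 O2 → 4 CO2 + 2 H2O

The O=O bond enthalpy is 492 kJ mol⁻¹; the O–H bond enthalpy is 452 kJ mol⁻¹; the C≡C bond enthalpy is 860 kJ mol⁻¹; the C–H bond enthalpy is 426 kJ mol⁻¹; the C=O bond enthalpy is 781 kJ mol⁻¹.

Bonds broken (reactants):
  C≡C: 2 × 860 = 1720
  C–H: 4 × 426 = 1704
  O=O: 5 × 492 = 2460
  Σ(broken) = 5884 kJ
Bonds formed (products):
  C=O: 8 × 781 = 6248
  O–H: 4 × 452 = 1808
  Σ(formed) = 8056 kJ
ΔH = Σ(broken) − Σ(formed) = 5884 − 8056 = −2172 kJ

ΔH ≈ −2172 kJ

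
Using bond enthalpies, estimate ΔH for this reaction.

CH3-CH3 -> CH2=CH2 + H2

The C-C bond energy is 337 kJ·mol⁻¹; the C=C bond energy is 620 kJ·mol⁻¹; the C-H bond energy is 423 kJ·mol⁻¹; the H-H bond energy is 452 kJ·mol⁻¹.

ΔH ≈ +111 kJ

Bonds broken (reactants):
  C-C: 1 × 337 = 337
  C-H: 6 × 423 = 2538
  Σ(broken) = 2875 kJ
Bonds formed (products):
  C-H: 4 × 423 = 1692
  C=C: 1 × 620 = 620
  H-H: 1 × 452 = 452
  Σ(formed) = 2764 kJ
ΔH = Σ(broken) − Σ(formed) = 2875 − 2764 = +111 kJ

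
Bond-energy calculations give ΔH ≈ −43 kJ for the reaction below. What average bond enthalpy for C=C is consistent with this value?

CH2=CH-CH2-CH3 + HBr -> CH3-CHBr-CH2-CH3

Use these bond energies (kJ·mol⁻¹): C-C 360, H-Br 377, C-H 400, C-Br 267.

Let D be the C=C bond energy.
Σ(broken) = 2×360 + 8×400 + 1×D + 1×377 = 4297 + D
Σ(formed) = 1×267 + 3×360 + 9×400 = 4947
ΔH = Σ(broken) − Σ(formed) = (4297 + D) − (4947) = −650 + D
Setting this equal to −43 kJ gives D = 607 kJ/mol.

D(C=C) ≈ 607 kJ/mol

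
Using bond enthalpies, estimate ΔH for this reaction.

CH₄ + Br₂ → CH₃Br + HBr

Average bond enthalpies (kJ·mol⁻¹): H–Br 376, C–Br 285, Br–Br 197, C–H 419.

ΔH ≈ −45 kJ

Bonds broken (reactants):
  Br–Br: 1 × 197 = 197
  C–H: 4 × 419 = 1676
  Σ(broken) = 1873 kJ
Bonds formed (products):
  C–Br: 1 × 285 = 285
  C–H: 3 × 419 = 1257
  H–Br: 1 × 376 = 376
  Σ(formed) = 1918 kJ
ΔH = Σ(broken) − Σ(formed) = 1873 − 1918 = −45 kJ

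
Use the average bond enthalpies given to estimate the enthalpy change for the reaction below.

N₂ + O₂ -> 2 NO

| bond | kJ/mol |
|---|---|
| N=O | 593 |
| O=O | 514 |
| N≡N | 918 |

ΔH ≈ +246 kJ

Bonds broken (reactants):
  N≡N: 1 × 918 = 918
  O=O: 1 × 514 = 514
  Σ(broken) = 1432 kJ
Bonds formed (products):
  N=O: 2 × 593 = 1186
  Σ(formed) = 1186 kJ
ΔH = Σ(broken) − Σ(formed) = 1432 − 1186 = +246 kJ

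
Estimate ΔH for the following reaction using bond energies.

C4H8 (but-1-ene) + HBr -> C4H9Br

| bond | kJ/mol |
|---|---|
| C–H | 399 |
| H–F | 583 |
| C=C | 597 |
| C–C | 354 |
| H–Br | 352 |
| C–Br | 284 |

Bonds broken (reactants):
  C–C: 2 × 354 = 708
  C–H: 8 × 399 = 3192
  C=C: 1 × 597 = 597
  H–Br: 1 × 352 = 352
  Σ(broken) = 4849 kJ
Bonds formed (products):
  C–Br: 1 × 284 = 284
  C–C: 3 × 354 = 1062
  C–H: 9 × 399 = 3591
  Σ(formed) = 4937 kJ
ΔH = Σ(broken) − Σ(formed) = 4849 − 4937 = −88 kJ

ΔH ≈ −88 kJ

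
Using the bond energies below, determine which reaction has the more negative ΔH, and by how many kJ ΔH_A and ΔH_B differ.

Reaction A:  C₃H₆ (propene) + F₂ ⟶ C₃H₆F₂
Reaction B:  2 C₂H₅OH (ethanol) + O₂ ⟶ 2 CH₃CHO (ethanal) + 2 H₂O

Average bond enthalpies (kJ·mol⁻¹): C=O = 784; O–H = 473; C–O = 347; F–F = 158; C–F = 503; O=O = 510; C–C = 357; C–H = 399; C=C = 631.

Reaction A, by 62 kJ

Reaction A:
  Bonds broken (reactants):
    C–C: 1 × 357 = 357
    C–H: 6 × 399 = 2394
    C=C: 1 × 631 = 631
    F–F: 1 × 158 = 158
    Σ(broken) = 3540 kJ
  Bonds formed (products):
    C–C: 2 × 357 = 714
    C–F: 2 × 503 = 1006
    C–H: 6 × 399 = 2394
    Σ(formed) = 4114 kJ
  ΔH_A = 3540 − 4114 = −574 kJ
Reaction B:
  Bonds broken (reactants):
    C–C: 2 × 357 = 714
    C–H: 10 × 399 = 3990
    C–O: 2 × 347 = 694
    O–H: 2 × 473 = 946
    O=O: 1 × 510 = 510
    Σ(broken) = 6854 kJ
  Bonds formed (products):
    C–C: 2 × 357 = 714
    C–H: 8 × 399 = 3192
    C=O: 2 × 784 = 1568
    O–H: 4 × 473 = 1892
    Σ(formed) = 7366 kJ
  ΔH_B = 6854 − 7366 = −512 kJ
ΔH_A − ΔH_B = −62 kJ, so reaction A has the more negative ΔH; |ΔH_A − ΔH_B| = 62 kJ.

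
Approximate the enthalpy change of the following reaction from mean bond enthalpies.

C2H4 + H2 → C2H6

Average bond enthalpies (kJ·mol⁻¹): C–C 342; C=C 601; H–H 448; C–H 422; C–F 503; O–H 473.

ΔH ≈ −137 kJ

Bonds broken (reactants):
  C–H: 4 × 422 = 1688
  C=C: 1 × 601 = 601
  H–H: 1 × 448 = 448
  Σ(broken) = 2737 kJ
Bonds formed (products):
  C–C: 1 × 342 = 342
  C–H: 6 × 422 = 2532
  Σ(formed) = 2874 kJ
ΔH = Σ(broken) − Σ(formed) = 2737 − 2874 = −137 kJ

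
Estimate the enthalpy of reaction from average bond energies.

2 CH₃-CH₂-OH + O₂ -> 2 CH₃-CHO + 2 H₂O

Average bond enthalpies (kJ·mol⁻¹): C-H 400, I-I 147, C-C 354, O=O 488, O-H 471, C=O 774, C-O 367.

Bonds broken (reactants):
  C-C: 2 × 354 = 708
  C-H: 10 × 400 = 4000
  C-O: 2 × 367 = 734
  O-H: 2 × 471 = 942
  O=O: 1 × 488 = 488
  Σ(broken) = 6872 kJ
Bonds formed (products):
  C-C: 2 × 354 = 708
  C-H: 8 × 400 = 3200
  C=O: 2 × 774 = 1548
  O-H: 4 × 471 = 1884
  Σ(formed) = 7340 kJ
ΔH = Σ(broken) − Σ(formed) = 6872 − 7340 = −468 kJ

ΔH ≈ −468 kJ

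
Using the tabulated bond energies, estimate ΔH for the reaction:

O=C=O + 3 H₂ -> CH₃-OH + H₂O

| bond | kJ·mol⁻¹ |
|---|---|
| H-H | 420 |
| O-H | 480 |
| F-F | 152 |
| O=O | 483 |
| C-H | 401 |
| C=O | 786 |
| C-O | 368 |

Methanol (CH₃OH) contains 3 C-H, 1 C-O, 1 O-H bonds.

Bonds broken (reactants):
  C=O: 2 × 786 = 1572
  H-H: 3 × 420 = 1260
  Σ(broken) = 2832 kJ
Bonds formed (products):
  C-H: 3 × 401 = 1203
  C-O: 1 × 368 = 368
  O-H: 3 × 480 = 1440
  Σ(formed) = 3011 kJ
ΔH = Σ(broken) − Σ(formed) = 2832 − 3011 = −179 kJ

ΔH ≈ −179 kJ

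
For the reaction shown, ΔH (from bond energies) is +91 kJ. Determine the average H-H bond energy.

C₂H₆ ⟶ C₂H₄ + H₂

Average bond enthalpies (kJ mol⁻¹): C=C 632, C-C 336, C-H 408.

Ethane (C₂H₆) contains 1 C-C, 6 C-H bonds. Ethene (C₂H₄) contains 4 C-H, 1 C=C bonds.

D(H-H) ≈ 429 kJ/mol

Let D be the H-H bond energy.
Σ(broken) = 1×336 + 6×408 = 2784
Σ(formed) = 4×408 + 1×632 + 1×D = 2264 + D
ΔH = Σ(broken) − Σ(formed) = (2784) − (2264 + D) = +520 − D
Setting this equal to +91 kJ gives D = 429 kJ/mol.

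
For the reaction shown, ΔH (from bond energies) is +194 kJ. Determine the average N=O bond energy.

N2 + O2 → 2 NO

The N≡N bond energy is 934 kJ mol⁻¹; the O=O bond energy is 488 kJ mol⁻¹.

D(N=O) ≈ 614 kJ/mol

Let D be the N=O bond energy.
Σ(broken) = 1×934 + 1×488 = 1422
Σ(formed) = 2×D = 2D
ΔH = Σ(broken) − Σ(formed) = (1422) − (2D) = +1422 − 2D
Setting this equal to +194 kJ gives 2D = 1228, so D = 614 kJ/mol.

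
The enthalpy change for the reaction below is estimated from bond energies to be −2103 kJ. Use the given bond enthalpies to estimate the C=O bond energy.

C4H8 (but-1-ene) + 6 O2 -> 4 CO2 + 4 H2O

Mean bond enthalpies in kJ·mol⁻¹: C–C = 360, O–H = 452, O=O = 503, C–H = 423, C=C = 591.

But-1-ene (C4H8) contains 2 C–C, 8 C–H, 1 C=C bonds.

Let D be the C=O bond energy.
Σ(broken) = 2×360 + 8×423 + 1×591 + 6×503 = 7713
Σ(formed) = 8×D + 8×452 = 3616 + 8D
ΔH = Σ(broken) − Σ(formed) = (7713) − (3616 + 8D) = +4097 − 8D
Setting this equal to −2103 kJ gives 8D = 6200, so D = 775 kJ/mol.

D(C=O) ≈ 775 kJ/mol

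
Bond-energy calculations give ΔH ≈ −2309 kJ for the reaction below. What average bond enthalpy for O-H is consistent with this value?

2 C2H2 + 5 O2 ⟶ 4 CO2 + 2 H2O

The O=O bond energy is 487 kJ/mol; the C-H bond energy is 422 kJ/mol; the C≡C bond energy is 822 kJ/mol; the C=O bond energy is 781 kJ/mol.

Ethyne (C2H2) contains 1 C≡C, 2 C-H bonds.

D(O-H) ≈ 457 kJ/mol

Let D be the O-H bond energy.
Σ(broken) = 2×822 + 4×422 + 5×487 = 5767
Σ(formed) = 8×781 + 4×D = 6248 + 4D
ΔH = Σ(broken) − Σ(formed) = (5767) − (6248 + 4D) = −481 − 4D
Setting this equal to −2309 kJ gives 4D = 1828, so D = 457 kJ/mol.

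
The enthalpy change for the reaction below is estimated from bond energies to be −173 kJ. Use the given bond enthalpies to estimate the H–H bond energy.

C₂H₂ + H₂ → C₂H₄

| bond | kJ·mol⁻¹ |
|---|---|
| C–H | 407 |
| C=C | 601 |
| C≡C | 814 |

Let D be the H–H bond energy.
Σ(broken) = 1×814 + 2×407 + 1×D = 1628 + D
Σ(formed) = 4×407 + 1×601 = 2229
ΔH = Σ(broken) − Σ(formed) = (1628 + D) − (2229) = −601 + D
Setting this equal to −173 kJ gives D = 428 kJ/mol.

D(H–H) ≈ 428 kJ/mol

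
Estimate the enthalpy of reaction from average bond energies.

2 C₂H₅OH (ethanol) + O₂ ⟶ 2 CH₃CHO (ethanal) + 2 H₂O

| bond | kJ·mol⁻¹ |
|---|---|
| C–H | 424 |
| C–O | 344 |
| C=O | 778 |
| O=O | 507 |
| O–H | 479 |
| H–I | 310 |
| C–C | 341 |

ΔH ≈ −471 kJ

Bonds broken (reactants):
  C–C: 2 × 341 = 682
  C–H: 10 × 424 = 4240
  C–O: 2 × 344 = 688
  O–H: 2 × 479 = 958
  O=O: 1 × 507 = 507
  Σ(broken) = 7075 kJ
Bonds formed (products):
  C–C: 2 × 341 = 682
  C–H: 8 × 424 = 3392
  C=O: 2 × 778 = 1556
  O–H: 4 × 479 = 1916
  Σ(formed) = 7546 kJ
ΔH = Σ(broken) − Σ(formed) = 7075 − 7546 = −471 kJ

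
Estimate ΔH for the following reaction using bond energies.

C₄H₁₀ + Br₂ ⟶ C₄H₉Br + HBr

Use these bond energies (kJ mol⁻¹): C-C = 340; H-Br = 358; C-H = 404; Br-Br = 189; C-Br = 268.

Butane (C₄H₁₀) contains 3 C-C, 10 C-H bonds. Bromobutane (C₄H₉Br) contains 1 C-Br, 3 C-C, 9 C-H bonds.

Bonds broken (reactants):
  Br-Br: 1 × 189 = 189
  C-C: 3 × 340 = 1020
  C-H: 10 × 404 = 4040
  Σ(broken) = 5249 kJ
Bonds formed (products):
  C-Br: 1 × 268 = 268
  C-C: 3 × 340 = 1020
  C-H: 9 × 404 = 3636
  H-Br: 1 × 358 = 358
  Σ(formed) = 5282 kJ
ΔH = Σ(broken) − Σ(formed) = 5249 − 5282 = −33 kJ

ΔH ≈ −33 kJ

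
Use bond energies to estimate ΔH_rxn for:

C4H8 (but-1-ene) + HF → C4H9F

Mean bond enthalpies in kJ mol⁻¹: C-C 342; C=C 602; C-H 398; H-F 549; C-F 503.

ΔH ≈ −92 kJ

Bonds broken (reactants):
  C-C: 2 × 342 = 684
  C-H: 8 × 398 = 3184
  C=C: 1 × 602 = 602
  H-F: 1 × 549 = 549
  Σ(broken) = 5019 kJ
Bonds formed (products):
  C-C: 3 × 342 = 1026
  C-F: 1 × 503 = 503
  C-H: 9 × 398 = 3582
  Σ(formed) = 5111 kJ
ΔH = Σ(broken) − Σ(formed) = 5019 − 5111 = −92 kJ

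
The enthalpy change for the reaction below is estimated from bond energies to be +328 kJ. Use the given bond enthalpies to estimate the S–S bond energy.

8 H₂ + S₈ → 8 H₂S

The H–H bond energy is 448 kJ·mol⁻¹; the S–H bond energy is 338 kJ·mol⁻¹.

D(S–S) ≈ 269 kJ/mol

Let D be the S–S bond energy.
Σ(broken) = 8×448 + 8×D = 3584 + 8D
Σ(formed) = 16×338 = 5408
ΔH = Σ(broken) − Σ(formed) = (3584 + 8D) − (5408) = −1824 + 8D
Setting this equal to +328 kJ gives 8D = 2152, so D = 269 kJ/mol.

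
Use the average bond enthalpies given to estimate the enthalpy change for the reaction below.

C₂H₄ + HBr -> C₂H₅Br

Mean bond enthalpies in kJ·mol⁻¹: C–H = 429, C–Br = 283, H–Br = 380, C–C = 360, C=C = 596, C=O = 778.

Bonds broken (reactants):
  C–H: 4 × 429 = 1716
  C=C: 1 × 596 = 596
  H–Br: 1 × 380 = 380
  Σ(broken) = 2692 kJ
Bonds formed (products):
  C–Br: 1 × 283 = 283
  C–C: 1 × 360 = 360
  C–H: 5 × 429 = 2145
  Σ(formed) = 2788 kJ
ΔH = Σ(broken) − Σ(formed) = 2692 − 2788 = −96 kJ

ΔH ≈ −96 kJ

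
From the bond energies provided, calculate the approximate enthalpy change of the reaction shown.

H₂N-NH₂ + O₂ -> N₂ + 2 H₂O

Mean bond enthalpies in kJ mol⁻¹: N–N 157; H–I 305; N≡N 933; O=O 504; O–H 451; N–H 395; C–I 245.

ΔH ≈ −496 kJ

Bonds broken (reactants):
  N–H: 4 × 395 = 1580
  N–N: 1 × 157 = 157
  O=O: 1 × 504 = 504
  Σ(broken) = 2241 kJ
Bonds formed (products):
  N≡N: 1 × 933 = 933
  O–H: 4 × 451 = 1804
  Σ(formed) = 2737 kJ
ΔH = Σ(broken) − Σ(formed) = 2241 − 2737 = −496 kJ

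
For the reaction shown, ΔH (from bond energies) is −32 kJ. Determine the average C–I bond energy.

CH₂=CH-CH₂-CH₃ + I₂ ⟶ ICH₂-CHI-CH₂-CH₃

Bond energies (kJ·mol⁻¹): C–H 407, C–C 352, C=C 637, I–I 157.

D(C–I) ≈ 237 kJ/mol

Let D be the C–I bond energy.
Σ(broken) = 2×352 + 8×407 + 1×637 + 1×157 = 4754
Σ(formed) = 3×352 + 8×407 + 2×D = 4312 + 2D
ΔH = Σ(broken) − Σ(formed) = (4754) − (4312 + 2D) = +442 − 2D
Setting this equal to −32 kJ gives 2D = 474, so D = 237 kJ/mol.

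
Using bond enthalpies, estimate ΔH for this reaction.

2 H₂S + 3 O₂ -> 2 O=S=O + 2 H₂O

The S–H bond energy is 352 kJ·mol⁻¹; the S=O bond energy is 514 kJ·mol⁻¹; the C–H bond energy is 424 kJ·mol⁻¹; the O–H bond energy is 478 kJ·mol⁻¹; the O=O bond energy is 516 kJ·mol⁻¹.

Bonds broken (reactants):
  O=O: 3 × 516 = 1548
  S–H: 4 × 352 = 1408
  Σ(broken) = 2956 kJ
Bonds formed (products):
  O–H: 4 × 478 = 1912
  S=O: 4 × 514 = 2056
  Σ(formed) = 3968 kJ
ΔH = Σ(broken) − Σ(formed) = 2956 − 3968 = −1012 kJ

ΔH ≈ −1012 kJ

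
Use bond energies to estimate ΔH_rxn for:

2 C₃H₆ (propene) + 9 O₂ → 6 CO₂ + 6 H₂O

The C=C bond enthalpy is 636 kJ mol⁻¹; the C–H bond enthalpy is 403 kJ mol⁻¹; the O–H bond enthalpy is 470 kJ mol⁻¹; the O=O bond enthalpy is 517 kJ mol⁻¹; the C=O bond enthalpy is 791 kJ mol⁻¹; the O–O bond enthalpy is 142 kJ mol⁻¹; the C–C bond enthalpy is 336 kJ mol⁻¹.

Bonds broken (reactants):
  C–C: 2 × 336 = 672
  C–H: 12 × 403 = 4836
  C=C: 2 × 636 = 1272
  O=O: 9 × 517 = 4653
  Σ(broken) = 11433 kJ
Bonds formed (products):
  C=O: 12 × 791 = 9492
  O–H: 12 × 470 = 5640
  Σ(formed) = 15132 kJ
ΔH = Σ(broken) − Σ(formed) = 11433 − 15132 = −3699 kJ

ΔH ≈ −3699 kJ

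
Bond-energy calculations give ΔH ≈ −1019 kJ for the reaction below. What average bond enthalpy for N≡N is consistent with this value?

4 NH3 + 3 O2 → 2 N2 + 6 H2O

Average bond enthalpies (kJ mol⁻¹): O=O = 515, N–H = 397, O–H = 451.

Let D be the N≡N bond energy.
Σ(broken) = 12×397 + 3×515 = 6309
Σ(formed) = 2×D + 12×451 = 5412 + 2D
ΔH = Σ(broken) − Σ(formed) = (6309) − (5412 + 2D) = +897 − 2D
Setting this equal to −1019 kJ gives 2D = 1916, so D = 958 kJ/mol.

D(N≡N) ≈ 958 kJ/mol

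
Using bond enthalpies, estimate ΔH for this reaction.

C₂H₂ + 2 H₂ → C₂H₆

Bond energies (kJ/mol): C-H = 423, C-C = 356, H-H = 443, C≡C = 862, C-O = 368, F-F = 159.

ΔH ≈ −300 kJ

Bonds broken (reactants):
  C≡C: 1 × 862 = 862
  C-H: 2 × 423 = 846
  H-H: 2 × 443 = 886
  Σ(broken) = 2594 kJ
Bonds formed (products):
  C-C: 1 × 356 = 356
  C-H: 6 × 423 = 2538
  Σ(formed) = 2894 kJ
ΔH = Σ(broken) − Σ(formed) = 2594 − 2894 = −300 kJ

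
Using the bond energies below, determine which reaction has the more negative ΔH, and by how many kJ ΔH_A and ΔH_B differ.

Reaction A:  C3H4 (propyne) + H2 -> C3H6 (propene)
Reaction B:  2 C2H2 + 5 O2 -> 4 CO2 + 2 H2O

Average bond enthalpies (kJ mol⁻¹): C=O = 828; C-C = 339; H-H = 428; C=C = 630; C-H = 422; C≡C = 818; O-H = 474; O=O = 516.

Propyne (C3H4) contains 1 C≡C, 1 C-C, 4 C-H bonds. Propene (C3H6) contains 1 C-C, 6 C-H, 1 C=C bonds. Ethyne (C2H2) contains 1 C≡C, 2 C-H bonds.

Reaction B, by 2388 kJ

Reaction A:
  Bonds broken (reactants):
    C≡C: 1 × 818 = 818
    C-C: 1 × 339 = 339
    C-H: 4 × 422 = 1688
    H-H: 1 × 428 = 428
    Σ(broken) = 3273 kJ
  Bonds formed (products):
    C-C: 1 × 339 = 339
    C-H: 6 × 422 = 2532
    C=C: 1 × 630 = 630
    Σ(formed) = 3501 kJ
  ΔH_A = 3273 − 3501 = −228 kJ
Reaction B:
  Bonds broken (reactants):
    C≡C: 2 × 818 = 1636
    C-H: 4 × 422 = 1688
    O=O: 5 × 516 = 2580
    Σ(broken) = 5904 kJ
  Bonds formed (products):
    C=O: 8 × 828 = 6624
    O-H: 4 × 474 = 1896
    Σ(formed) = 8520 kJ
  ΔH_B = 5904 − 8520 = −2616 kJ
ΔH_A − ΔH_B = +2388 kJ, so reaction B has the more negative ΔH; |ΔH_A − ΔH_B| = 2388 kJ.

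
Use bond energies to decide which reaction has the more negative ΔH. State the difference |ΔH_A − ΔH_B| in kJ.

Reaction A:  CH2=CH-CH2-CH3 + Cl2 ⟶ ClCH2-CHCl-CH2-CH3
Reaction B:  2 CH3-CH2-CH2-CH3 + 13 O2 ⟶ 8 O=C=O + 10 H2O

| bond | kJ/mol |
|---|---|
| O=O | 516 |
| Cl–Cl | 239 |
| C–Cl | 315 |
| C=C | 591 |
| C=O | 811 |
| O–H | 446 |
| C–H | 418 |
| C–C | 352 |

Reaction B, by 4564 kJ

Reaction A:
  Bonds broken (reactants):
    C–C: 2 × 352 = 704
    C–H: 8 × 418 = 3344
    C=C: 1 × 591 = 591
    Cl–Cl: 1 × 239 = 239
    Σ(broken) = 4878 kJ
  Bonds formed (products):
    C–C: 3 × 352 = 1056
    C–Cl: 2 × 315 = 630
    C–H: 8 × 418 = 3344
    Σ(formed) = 5030 kJ
  ΔH_A = 4878 − 5030 = −152 kJ
Reaction B:
  Bonds broken (reactants):
    C–C: 6 × 352 = 2112
    C–H: 20 × 418 = 8360
    O=O: 13 × 516 = 6708
    Σ(broken) = 17180 kJ
  Bonds formed (products):
    C=O: 16 × 811 = 12976
    O–H: 20 × 446 = 8920
    Σ(formed) = 21896 kJ
  ΔH_B = 17180 − 21896 = −4716 kJ
ΔH_A − ΔH_B = +4564 kJ, so reaction B has the more negative ΔH; |ΔH_A − ΔH_B| = 4564 kJ.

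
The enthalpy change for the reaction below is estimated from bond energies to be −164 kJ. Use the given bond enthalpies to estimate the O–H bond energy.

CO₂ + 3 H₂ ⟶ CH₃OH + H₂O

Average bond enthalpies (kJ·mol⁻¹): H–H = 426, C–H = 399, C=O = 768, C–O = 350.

D(O–H) ≈ 477 kJ/mol

Let D be the O–H bond energy.
Σ(broken) = 2×768 + 3×426 = 2814
Σ(formed) = 3×399 + 1×350 + 3×D = 1547 + 3D
ΔH = Σ(broken) − Σ(formed) = (2814) − (1547 + 3D) = +1267 − 3D
Setting this equal to −164 kJ gives 3D = 1431, so D = 477 kJ/mol.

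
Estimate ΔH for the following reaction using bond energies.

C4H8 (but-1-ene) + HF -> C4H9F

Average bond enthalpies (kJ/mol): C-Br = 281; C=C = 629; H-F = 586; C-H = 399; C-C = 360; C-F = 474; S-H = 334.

Bonds broken (reactants):
  C-C: 2 × 360 = 720
  C-H: 8 × 399 = 3192
  C=C: 1 × 629 = 629
  H-F: 1 × 586 = 586
  Σ(broken) = 5127 kJ
Bonds formed (products):
  C-C: 3 × 360 = 1080
  C-F: 1 × 474 = 474
  C-H: 9 × 399 = 3591
  Σ(formed) = 5145 kJ
ΔH = Σ(broken) − Σ(formed) = 5127 − 5145 = −18 kJ

ΔH ≈ −18 kJ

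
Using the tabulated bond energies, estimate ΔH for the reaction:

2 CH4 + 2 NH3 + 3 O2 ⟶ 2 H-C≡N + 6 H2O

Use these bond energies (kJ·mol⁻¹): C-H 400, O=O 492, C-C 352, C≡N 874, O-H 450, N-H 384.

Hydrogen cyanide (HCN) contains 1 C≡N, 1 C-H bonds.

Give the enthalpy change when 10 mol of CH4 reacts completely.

ΔH = −4840 kJ

Bonds broken (reactants):
  C-H: 8 × 400 = 3200
  N-H: 6 × 384 = 2304
  O=O: 3 × 492 = 1476
  Σ(broken) = 6980 kJ
Bonds formed (products):
  C≡N: 2 × 874 = 1748
  C-H: 2 × 400 = 800
  O-H: 12 × 450 = 5400
  Σ(formed) = 7948 kJ
ΔH = Σ(broken) − Σ(formed) = 6980 − 7948 = −968 kJ
For 5× the reaction as written: 5 × (−968) = −4840 kJ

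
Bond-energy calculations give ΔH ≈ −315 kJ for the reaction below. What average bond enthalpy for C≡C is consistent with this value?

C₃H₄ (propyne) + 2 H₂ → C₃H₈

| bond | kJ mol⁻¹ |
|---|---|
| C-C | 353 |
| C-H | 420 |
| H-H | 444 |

Let D be the C≡C bond energy.
Σ(broken) = 1×D + 1×353 + 4×420 + 2×444 = 2921 + D
Σ(formed) = 2×353 + 8×420 = 4066
ΔH = Σ(broken) − Σ(formed) = (2921 + D) − (4066) = −1145 + D
Setting this equal to −315 kJ gives D = 830 kJ/mol.

D(C≡C) ≈ 830 kJ/mol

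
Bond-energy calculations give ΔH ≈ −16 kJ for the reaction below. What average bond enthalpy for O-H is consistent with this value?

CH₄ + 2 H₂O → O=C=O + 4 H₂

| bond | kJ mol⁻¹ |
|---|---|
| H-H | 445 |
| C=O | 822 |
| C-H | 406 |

D(O-H) ≈ 446 kJ/mol

Let D be the O-H bond energy.
Σ(broken) = 4×406 + 4×D = 1624 + 4D
Σ(formed) = 2×822 + 4×445 = 3424
ΔH = Σ(broken) − Σ(formed) = (1624 + 4D) − (3424) = −1800 + 4D
Setting this equal to −16 kJ gives 4D = 1784, so D = 446 kJ/mol.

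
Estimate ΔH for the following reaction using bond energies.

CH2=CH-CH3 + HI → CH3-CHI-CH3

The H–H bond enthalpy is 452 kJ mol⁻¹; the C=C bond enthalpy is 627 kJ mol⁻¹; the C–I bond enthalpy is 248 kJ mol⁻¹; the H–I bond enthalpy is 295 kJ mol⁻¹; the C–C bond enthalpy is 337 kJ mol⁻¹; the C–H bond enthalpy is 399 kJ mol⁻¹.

Bonds broken (reactants):
  C–C: 1 × 337 = 337
  C–H: 6 × 399 = 2394
  C=C: 1 × 627 = 627
  H–I: 1 × 295 = 295
  Σ(broken) = 3653 kJ
Bonds formed (products):
  C–C: 2 × 337 = 674
  C–H: 7 × 399 = 2793
  C–I: 1 × 248 = 248
  Σ(formed) = 3715 kJ
ΔH = Σ(broken) − Σ(formed) = 3653 − 3715 = −62 kJ

ΔH ≈ −62 kJ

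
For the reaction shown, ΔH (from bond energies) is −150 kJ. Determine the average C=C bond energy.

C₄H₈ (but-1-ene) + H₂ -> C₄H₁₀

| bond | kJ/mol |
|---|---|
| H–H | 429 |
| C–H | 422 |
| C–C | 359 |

Let D be the C=C bond energy.
Σ(broken) = 2×359 + 8×422 + 1×D + 1×429 = 4523 + D
Σ(formed) = 3×359 + 10×422 = 5297
ΔH = Σ(broken) − Σ(formed) = (4523 + D) − (5297) = −774 + D
Setting this equal to −150 kJ gives D = 624 kJ/mol.

D(C=C) ≈ 624 kJ/mol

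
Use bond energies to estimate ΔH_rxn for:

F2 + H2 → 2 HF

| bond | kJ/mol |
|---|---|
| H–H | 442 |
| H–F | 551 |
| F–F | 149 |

Bonds broken (reactants):
  F–F: 1 × 149 = 149
  H–H: 1 × 442 = 442
  Σ(broken) = 591 kJ
Bonds formed (products):
  H–F: 2 × 551 = 1102
  Σ(formed) = 1102 kJ
ΔH = Σ(broken) − Σ(formed) = 591 − 1102 = −511 kJ

ΔH ≈ −511 kJ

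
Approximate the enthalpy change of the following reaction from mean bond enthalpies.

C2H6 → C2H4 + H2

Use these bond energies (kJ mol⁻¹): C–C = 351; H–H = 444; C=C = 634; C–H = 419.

ΔH ≈ +111 kJ

Bonds broken (reactants):
  C–C: 1 × 351 = 351
  C–H: 6 × 419 = 2514
  Σ(broken) = 2865 kJ
Bonds formed (products):
  C–H: 4 × 419 = 1676
  C=C: 1 × 634 = 634
  H–H: 1 × 444 = 444
  Σ(formed) = 2754 kJ
ΔH = Σ(broken) − Σ(formed) = 2865 − 2754 = +111 kJ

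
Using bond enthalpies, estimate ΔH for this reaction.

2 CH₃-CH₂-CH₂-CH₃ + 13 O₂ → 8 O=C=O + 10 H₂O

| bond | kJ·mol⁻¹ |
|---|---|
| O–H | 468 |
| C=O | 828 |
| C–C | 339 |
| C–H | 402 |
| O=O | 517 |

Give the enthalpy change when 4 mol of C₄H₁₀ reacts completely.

ΔH = −11626 kJ

Bonds broken (reactants):
  C–C: 6 × 339 = 2034
  C–H: 20 × 402 = 8040
  O=O: 13 × 517 = 6721
  Σ(broken) = 16795 kJ
Bonds formed (products):
  C=O: 16 × 828 = 13248
  O–H: 20 × 468 = 9360
  Σ(formed) = 22608 kJ
ΔH = Σ(broken) − Σ(formed) = 16795 − 22608 = −5813 kJ
For 2× the reaction as written: 2 × (−5813) = −11626 kJ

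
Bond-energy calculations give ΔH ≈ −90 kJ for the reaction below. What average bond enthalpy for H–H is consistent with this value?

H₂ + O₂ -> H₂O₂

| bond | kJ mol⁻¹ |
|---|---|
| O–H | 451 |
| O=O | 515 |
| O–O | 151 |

Let D be the H–H bond energy.
Σ(broken) = 1×D + 1×515 = 515 + D
Σ(formed) = 2×451 + 1×151 = 1053
ΔH = Σ(broken) − Σ(formed) = (515 + D) − (1053) = −538 + D
Setting this equal to −90 kJ gives D = 448 kJ/mol.

D(H–H) ≈ 448 kJ/mol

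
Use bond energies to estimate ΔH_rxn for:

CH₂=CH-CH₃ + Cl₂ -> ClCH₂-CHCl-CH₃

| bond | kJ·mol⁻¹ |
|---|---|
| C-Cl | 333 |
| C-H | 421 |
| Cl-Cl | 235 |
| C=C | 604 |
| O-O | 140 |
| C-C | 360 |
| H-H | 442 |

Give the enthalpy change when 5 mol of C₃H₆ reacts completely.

ΔH = −935 kJ

Bonds broken (reactants):
  C-C: 1 × 360 = 360
  C-H: 6 × 421 = 2526
  C=C: 1 × 604 = 604
  Cl-Cl: 1 × 235 = 235
  Σ(broken) = 3725 kJ
Bonds formed (products):
  C-C: 2 × 360 = 720
  C-Cl: 2 × 333 = 666
  C-H: 6 × 421 = 2526
  Σ(formed) = 3912 kJ
ΔH = Σ(broken) − Σ(formed) = 3725 − 3912 = −187 kJ
For 5× the reaction as written: 5 × (−187) = −935 kJ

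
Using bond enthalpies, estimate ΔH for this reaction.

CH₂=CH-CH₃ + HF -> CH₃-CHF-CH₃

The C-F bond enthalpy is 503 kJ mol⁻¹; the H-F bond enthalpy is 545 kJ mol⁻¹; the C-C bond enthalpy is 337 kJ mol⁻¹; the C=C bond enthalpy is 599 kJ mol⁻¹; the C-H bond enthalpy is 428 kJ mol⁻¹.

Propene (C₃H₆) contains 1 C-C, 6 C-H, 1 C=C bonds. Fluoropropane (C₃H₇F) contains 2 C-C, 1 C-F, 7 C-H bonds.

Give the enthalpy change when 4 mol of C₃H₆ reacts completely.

ΔH = −496 kJ

Bonds broken (reactants):
  C-C: 1 × 337 = 337
  C-H: 6 × 428 = 2568
  C=C: 1 × 599 = 599
  H-F: 1 × 545 = 545
  Σ(broken) = 4049 kJ
Bonds formed (products):
  C-C: 2 × 337 = 674
  C-F: 1 × 503 = 503
  C-H: 7 × 428 = 2996
  Σ(formed) = 4173 kJ
ΔH = Σ(broken) − Σ(formed) = 4049 − 4173 = −124 kJ
For 4× the reaction as written: 4 × (−124) = −496 kJ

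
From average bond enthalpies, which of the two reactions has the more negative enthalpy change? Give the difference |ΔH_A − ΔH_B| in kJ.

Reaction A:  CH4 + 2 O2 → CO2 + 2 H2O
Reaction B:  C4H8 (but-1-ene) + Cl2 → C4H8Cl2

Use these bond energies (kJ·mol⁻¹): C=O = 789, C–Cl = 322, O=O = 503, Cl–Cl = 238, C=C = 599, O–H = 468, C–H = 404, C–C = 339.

Reaction A:
  Bonds broken (reactants):
    C–H: 4 × 404 = 1616
    O=O: 2 × 503 = 1006
    Σ(broken) = 2622 kJ
  Bonds formed (products):
    C=O: 2 × 789 = 1578
    O–H: 4 × 468 = 1872
    Σ(formed) = 3450 kJ
  ΔH_A = 2622 − 3450 = −828 kJ
Reaction B:
  Bonds broken (reactants):
    C–C: 2 × 339 = 678
    C–H: 8 × 404 = 3232
    C=C: 1 × 599 = 599
    Cl–Cl: 1 × 238 = 238
    Σ(broken) = 4747 kJ
  Bonds formed (products):
    C–C: 3 × 339 = 1017
    C–Cl: 2 × 322 = 644
    C–H: 8 × 404 = 3232
    Σ(formed) = 4893 kJ
  ΔH_B = 4747 − 4893 = −146 kJ
ΔH_A − ΔH_B = −682 kJ, so reaction A has the more negative ΔH; |ΔH_A − ΔH_B| = 682 kJ.

Reaction A, by 682 kJ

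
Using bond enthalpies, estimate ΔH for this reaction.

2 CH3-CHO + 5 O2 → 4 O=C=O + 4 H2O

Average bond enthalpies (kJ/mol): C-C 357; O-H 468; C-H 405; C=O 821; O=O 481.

ΔH ≈ −2311 kJ

Bonds broken (reactants):
  C-C: 2 × 357 = 714
  C-H: 8 × 405 = 3240
  C=O: 2 × 821 = 1642
  O=O: 5 × 481 = 2405
  Σ(broken) = 8001 kJ
Bonds formed (products):
  C=O: 8 × 821 = 6568
  O-H: 8 × 468 = 3744
  Σ(formed) = 10312 kJ
ΔH = Σ(broken) − Σ(formed) = 8001 − 10312 = −2311 kJ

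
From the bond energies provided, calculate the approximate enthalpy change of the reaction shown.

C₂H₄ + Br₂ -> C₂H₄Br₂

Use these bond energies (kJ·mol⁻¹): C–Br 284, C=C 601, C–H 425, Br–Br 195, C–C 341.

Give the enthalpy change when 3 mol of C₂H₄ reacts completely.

Bonds broken (reactants):
  Br–Br: 1 × 195 = 195
  C–H: 4 × 425 = 1700
  C=C: 1 × 601 = 601
  Σ(broken) = 2496 kJ
Bonds formed (products):
  C–Br: 2 × 284 = 568
  C–C: 1 × 341 = 341
  C–H: 4 × 425 = 1700
  Σ(formed) = 2609 kJ
ΔH = Σ(broken) − Σ(formed) = 2496 − 2609 = −113 kJ
For 3× the reaction as written: 3 × (−113) = −339 kJ

ΔH = −339 kJ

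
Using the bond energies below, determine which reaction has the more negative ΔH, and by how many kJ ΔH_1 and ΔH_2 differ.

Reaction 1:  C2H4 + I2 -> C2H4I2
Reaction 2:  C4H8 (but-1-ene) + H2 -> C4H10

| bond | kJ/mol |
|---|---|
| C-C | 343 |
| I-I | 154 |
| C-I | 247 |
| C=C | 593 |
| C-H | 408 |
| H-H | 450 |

Reaction 1:
  Bonds broken (reactants):
    C-H: 4 × 408 = 1632
    C=C: 1 × 593 = 593
    I-I: 1 × 154 = 154
    Σ(broken) = 2379 kJ
  Bonds formed (products):
    C-C: 1 × 343 = 343
    C-H: 4 × 408 = 1632
    C-I: 2 × 247 = 494
    Σ(formed) = 2469 kJ
  ΔH_1 = 2379 − 2469 = −90 kJ
Reaction 2:
  Bonds broken (reactants):
    C-C: 2 × 343 = 686
    C-H: 8 × 408 = 3264
    C=C: 1 × 593 = 593
    H-H: 1 × 450 = 450
    Σ(broken) = 4993 kJ
  Bonds formed (products):
    C-C: 3 × 343 = 1029
    C-H: 10 × 408 = 4080
    Σ(formed) = 5109 kJ
  ΔH_2 = 4993 − 5109 = −116 kJ
ΔH_1 − ΔH_2 = +26 kJ, so reaction 2 has the more negative ΔH; |ΔH_1 − ΔH_2| = 26 kJ.

Reaction 2, by 26 kJ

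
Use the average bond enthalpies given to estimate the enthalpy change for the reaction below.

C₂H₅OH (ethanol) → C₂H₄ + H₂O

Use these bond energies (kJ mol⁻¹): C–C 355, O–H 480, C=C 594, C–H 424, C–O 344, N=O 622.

ΔH ≈ +49 kJ

Bonds broken (reactants):
  C–C: 1 × 355 = 355
  C–H: 5 × 424 = 2120
  C–O: 1 × 344 = 344
  O–H: 1 × 480 = 480
  Σ(broken) = 3299 kJ
Bonds formed (products):
  C–H: 4 × 424 = 1696
  C=C: 1 × 594 = 594
  O–H: 2 × 480 = 960
  Σ(formed) = 3250 kJ
ΔH = Σ(broken) − Σ(formed) = 3299 − 3250 = +49 kJ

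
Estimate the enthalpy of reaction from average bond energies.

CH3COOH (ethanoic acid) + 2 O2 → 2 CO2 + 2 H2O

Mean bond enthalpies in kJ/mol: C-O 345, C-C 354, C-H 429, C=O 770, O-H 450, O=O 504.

Bonds broken (reactants):
  C-C: 1 × 354 = 354
  C-H: 3 × 429 = 1287
  C-O: 1 × 345 = 345
  C=O: 1 × 770 = 770
  O-H: 1 × 450 = 450
  O=O: 2 × 504 = 1008
  Σ(broken) = 4214 kJ
Bonds formed (products):
  C=O: 4 × 770 = 3080
  O-H: 4 × 450 = 1800
  Σ(formed) = 4880 kJ
ΔH = Σ(broken) − Σ(formed) = 4214 − 4880 = −666 kJ

ΔH ≈ −666 kJ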